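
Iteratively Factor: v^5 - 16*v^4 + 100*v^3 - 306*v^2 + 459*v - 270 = (v - 3)*(v^4 - 13*v^3 + 61*v^2 - 123*v + 90) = (v - 3)*(v - 2)*(v^3 - 11*v^2 + 39*v - 45) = (v - 3)^2*(v - 2)*(v^2 - 8*v + 15) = (v - 5)*(v - 3)^2*(v - 2)*(v - 3)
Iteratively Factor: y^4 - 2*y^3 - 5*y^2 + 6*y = (y + 2)*(y^3 - 4*y^2 + 3*y) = (y - 3)*(y + 2)*(y^2 - y) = y*(y - 3)*(y + 2)*(y - 1)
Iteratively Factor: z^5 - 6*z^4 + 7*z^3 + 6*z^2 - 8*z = (z - 4)*(z^4 - 2*z^3 - z^2 + 2*z) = (z - 4)*(z - 2)*(z^3 - z) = z*(z - 4)*(z - 2)*(z^2 - 1) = z*(z - 4)*(z - 2)*(z - 1)*(z + 1)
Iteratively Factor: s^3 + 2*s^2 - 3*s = (s)*(s^2 + 2*s - 3) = s*(s - 1)*(s + 3)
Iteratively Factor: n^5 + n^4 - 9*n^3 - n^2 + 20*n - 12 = (n - 1)*(n^4 + 2*n^3 - 7*n^2 - 8*n + 12) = (n - 1)*(n + 3)*(n^3 - n^2 - 4*n + 4) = (n - 2)*(n - 1)*(n + 3)*(n^2 + n - 2) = (n - 2)*(n - 1)^2*(n + 3)*(n + 2)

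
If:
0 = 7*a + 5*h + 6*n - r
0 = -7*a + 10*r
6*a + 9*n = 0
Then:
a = 10*r/7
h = -23*r/35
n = -20*r/21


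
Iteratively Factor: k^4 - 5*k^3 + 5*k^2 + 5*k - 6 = (k - 3)*(k^3 - 2*k^2 - k + 2) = (k - 3)*(k - 2)*(k^2 - 1) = (k - 3)*(k - 2)*(k + 1)*(k - 1)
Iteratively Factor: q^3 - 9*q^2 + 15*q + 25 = (q + 1)*(q^2 - 10*q + 25) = (q - 5)*(q + 1)*(q - 5)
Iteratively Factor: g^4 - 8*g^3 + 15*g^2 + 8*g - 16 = (g - 4)*(g^3 - 4*g^2 - g + 4) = (g - 4)*(g - 1)*(g^2 - 3*g - 4) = (g - 4)*(g - 1)*(g + 1)*(g - 4)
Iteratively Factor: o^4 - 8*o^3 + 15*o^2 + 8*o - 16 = (o - 4)*(o^3 - 4*o^2 - o + 4) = (o - 4)^2*(o^2 - 1) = (o - 4)^2*(o - 1)*(o + 1)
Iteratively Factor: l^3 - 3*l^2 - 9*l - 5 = (l - 5)*(l^2 + 2*l + 1) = (l - 5)*(l + 1)*(l + 1)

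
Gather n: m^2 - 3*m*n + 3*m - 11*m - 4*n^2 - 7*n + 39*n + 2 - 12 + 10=m^2 - 8*m - 4*n^2 + n*(32 - 3*m)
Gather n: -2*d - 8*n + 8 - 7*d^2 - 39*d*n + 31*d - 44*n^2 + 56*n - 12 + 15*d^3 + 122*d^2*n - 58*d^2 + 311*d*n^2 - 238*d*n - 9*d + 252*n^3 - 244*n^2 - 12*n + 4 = 15*d^3 - 65*d^2 + 20*d + 252*n^3 + n^2*(311*d - 288) + n*(122*d^2 - 277*d + 36)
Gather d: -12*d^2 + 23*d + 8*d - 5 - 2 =-12*d^2 + 31*d - 7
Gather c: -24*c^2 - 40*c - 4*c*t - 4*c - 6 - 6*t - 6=-24*c^2 + c*(-4*t - 44) - 6*t - 12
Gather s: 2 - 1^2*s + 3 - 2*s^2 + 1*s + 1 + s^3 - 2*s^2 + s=s^3 - 4*s^2 + s + 6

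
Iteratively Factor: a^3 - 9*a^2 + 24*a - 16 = (a - 4)*(a^2 - 5*a + 4) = (a - 4)*(a - 1)*(a - 4)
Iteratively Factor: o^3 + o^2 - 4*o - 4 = (o - 2)*(o^2 + 3*o + 2) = (o - 2)*(o + 1)*(o + 2)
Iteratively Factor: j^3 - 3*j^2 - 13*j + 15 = (j - 5)*(j^2 + 2*j - 3) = (j - 5)*(j + 3)*(j - 1)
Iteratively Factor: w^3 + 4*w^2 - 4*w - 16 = (w + 4)*(w^2 - 4) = (w + 2)*(w + 4)*(w - 2)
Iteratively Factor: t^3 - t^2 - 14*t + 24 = (t + 4)*(t^2 - 5*t + 6) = (t - 2)*(t + 4)*(t - 3)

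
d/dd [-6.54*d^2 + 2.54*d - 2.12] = 2.54 - 13.08*d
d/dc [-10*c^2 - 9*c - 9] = -20*c - 9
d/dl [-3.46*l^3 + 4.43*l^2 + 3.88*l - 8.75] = -10.38*l^2 + 8.86*l + 3.88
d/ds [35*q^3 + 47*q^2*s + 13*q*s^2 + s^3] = 47*q^2 + 26*q*s + 3*s^2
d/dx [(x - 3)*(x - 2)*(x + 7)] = 3*x^2 + 4*x - 29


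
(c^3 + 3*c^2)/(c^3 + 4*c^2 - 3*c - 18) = c^2/(c^2 + c - 6)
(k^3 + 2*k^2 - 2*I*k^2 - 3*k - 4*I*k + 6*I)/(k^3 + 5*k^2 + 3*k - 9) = (k - 2*I)/(k + 3)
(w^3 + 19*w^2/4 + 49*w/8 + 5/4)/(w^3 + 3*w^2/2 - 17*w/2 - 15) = (w + 1/4)/(w - 3)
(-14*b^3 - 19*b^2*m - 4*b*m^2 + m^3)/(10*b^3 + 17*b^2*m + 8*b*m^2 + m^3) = (-7*b + m)/(5*b + m)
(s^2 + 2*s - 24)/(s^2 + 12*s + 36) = (s - 4)/(s + 6)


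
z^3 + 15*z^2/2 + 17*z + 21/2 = (z + 1)*(z + 3)*(z + 7/2)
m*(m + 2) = m^2 + 2*m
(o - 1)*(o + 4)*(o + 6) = o^3 + 9*o^2 + 14*o - 24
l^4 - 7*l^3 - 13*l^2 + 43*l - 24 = (l - 8)*(l - 1)^2*(l + 3)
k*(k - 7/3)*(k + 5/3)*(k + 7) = k^4 + 19*k^3/3 - 77*k^2/9 - 245*k/9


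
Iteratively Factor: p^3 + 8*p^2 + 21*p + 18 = (p + 2)*(p^2 + 6*p + 9) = (p + 2)*(p + 3)*(p + 3)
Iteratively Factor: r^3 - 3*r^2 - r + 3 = (r - 3)*(r^2 - 1) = (r - 3)*(r + 1)*(r - 1)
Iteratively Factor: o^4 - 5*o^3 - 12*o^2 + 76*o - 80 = (o - 5)*(o^3 - 12*o + 16) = (o - 5)*(o - 2)*(o^2 + 2*o - 8) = (o - 5)*(o - 2)*(o + 4)*(o - 2)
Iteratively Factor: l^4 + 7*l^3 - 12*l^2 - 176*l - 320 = (l - 5)*(l^3 + 12*l^2 + 48*l + 64) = (l - 5)*(l + 4)*(l^2 + 8*l + 16) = (l - 5)*(l + 4)^2*(l + 4)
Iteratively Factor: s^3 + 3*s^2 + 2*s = (s)*(s^2 + 3*s + 2) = s*(s + 1)*(s + 2)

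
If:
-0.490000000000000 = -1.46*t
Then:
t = 0.34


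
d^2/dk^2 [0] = 0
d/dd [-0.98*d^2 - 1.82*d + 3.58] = -1.96*d - 1.82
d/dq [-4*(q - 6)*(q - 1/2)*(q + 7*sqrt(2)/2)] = -12*q^2 - 28*sqrt(2)*q + 52*q - 12 + 91*sqrt(2)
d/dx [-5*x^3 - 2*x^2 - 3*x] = -15*x^2 - 4*x - 3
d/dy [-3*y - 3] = -3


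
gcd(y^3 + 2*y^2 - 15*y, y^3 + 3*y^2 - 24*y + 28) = 1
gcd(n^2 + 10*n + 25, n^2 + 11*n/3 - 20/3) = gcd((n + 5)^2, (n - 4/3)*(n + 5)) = n + 5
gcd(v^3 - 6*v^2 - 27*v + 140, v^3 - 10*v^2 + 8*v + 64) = v - 4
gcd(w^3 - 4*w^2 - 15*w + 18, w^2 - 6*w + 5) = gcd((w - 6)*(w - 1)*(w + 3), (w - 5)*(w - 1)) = w - 1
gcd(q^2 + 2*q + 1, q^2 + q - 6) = 1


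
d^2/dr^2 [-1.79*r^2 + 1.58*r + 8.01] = -3.58000000000000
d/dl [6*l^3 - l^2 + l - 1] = 18*l^2 - 2*l + 1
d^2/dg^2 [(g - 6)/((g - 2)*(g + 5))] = 2*(g^3 - 18*g^2 - 24*g - 84)/(g^6 + 9*g^5 - 3*g^4 - 153*g^3 + 30*g^2 + 900*g - 1000)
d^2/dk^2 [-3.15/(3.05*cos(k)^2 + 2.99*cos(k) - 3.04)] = (117.2115*(1 - cos(k)^2)^2 + 86.1792749999999*cos(k)^3 + 203.594265*cos(k)^2 - 143.72631*cos(k) - 231.94773)/(3.05*cos(k)^2 + 2.99*cos(k) - 3.04)^3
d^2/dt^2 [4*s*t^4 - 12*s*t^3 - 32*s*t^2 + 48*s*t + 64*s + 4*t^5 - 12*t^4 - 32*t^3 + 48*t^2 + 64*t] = 48*s*t^2 - 72*s*t - 64*s + 80*t^3 - 144*t^2 - 192*t + 96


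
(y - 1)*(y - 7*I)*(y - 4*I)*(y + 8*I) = y^4 - y^3 - 3*I*y^3 + 60*y^2 + 3*I*y^2 - 60*y - 224*I*y + 224*I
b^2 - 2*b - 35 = (b - 7)*(b + 5)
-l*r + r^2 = r*(-l + r)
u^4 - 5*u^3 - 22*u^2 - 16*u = u*(u - 8)*(u + 1)*(u + 2)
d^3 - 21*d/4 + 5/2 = (d - 2)*(d - 1/2)*(d + 5/2)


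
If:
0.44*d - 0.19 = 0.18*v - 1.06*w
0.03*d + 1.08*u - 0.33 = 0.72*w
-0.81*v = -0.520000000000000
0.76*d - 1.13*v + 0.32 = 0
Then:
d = 0.53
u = 0.34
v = 0.64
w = 0.07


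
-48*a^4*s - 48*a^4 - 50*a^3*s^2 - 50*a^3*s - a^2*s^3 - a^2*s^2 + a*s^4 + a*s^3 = (-8*a + s)*(a + s)*(6*a + s)*(a*s + a)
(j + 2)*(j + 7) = j^2 + 9*j + 14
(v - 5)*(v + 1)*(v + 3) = v^3 - v^2 - 17*v - 15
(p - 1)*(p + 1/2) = p^2 - p/2 - 1/2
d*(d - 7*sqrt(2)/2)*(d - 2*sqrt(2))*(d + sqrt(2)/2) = d^4 - 5*sqrt(2)*d^3 + 17*d^2/2 + 7*sqrt(2)*d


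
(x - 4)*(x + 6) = x^2 + 2*x - 24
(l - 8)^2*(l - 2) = l^3 - 18*l^2 + 96*l - 128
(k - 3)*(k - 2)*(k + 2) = k^3 - 3*k^2 - 4*k + 12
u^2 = u^2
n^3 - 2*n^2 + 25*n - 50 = (n - 2)*(n - 5*I)*(n + 5*I)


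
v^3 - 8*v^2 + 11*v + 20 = (v - 5)*(v - 4)*(v + 1)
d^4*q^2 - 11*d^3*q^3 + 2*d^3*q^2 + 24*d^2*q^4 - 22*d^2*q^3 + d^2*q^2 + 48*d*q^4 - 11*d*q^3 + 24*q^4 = (d - 8*q)*(d - 3*q)*(d*q + q)^2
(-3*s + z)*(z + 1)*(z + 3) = -3*s*z^2 - 12*s*z - 9*s + z^3 + 4*z^2 + 3*z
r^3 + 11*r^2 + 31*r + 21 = (r + 1)*(r + 3)*(r + 7)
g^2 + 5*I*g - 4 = (g + I)*(g + 4*I)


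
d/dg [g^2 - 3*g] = 2*g - 3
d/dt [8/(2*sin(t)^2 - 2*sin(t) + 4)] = 4*(1 - 2*sin(t))*cos(t)/(sin(t)^2 - sin(t) + 2)^2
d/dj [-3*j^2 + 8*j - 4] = 8 - 6*j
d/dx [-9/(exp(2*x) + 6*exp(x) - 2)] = 18*(exp(x) + 3)*exp(x)/(exp(2*x) + 6*exp(x) - 2)^2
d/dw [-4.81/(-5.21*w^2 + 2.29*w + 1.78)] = (11.0149 - 50.1202*w)/(-5.21*w^2 + 2.29*w + 1.78)^2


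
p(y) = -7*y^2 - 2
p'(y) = -14*y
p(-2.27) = -38.07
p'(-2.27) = 31.78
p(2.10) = -32.87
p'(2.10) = -29.40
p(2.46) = -44.36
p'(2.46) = -34.44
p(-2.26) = -37.75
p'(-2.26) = 31.64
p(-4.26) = -129.03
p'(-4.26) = 59.64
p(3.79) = -102.55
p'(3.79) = -53.06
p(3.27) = -76.85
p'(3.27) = -45.78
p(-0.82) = -6.71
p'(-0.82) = 11.48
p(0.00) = -2.00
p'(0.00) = 0.00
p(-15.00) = -1577.00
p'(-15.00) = 210.00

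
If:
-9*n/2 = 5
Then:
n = -10/9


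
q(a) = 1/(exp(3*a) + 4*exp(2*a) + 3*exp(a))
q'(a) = (-3*exp(3*a) - 8*exp(2*a) - 3*exp(a))/(exp(3*a) + 4*exp(2*a) + 3*exp(a))^2 = (-3*exp(2*a) - 8*exp(a) - 3)*exp(-a)/(exp(2*a) + 4*exp(a) + 3)^2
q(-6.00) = 134.03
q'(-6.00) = -134.48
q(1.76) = 0.00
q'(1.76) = -0.01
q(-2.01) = 2.10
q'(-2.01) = -2.44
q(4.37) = 0.00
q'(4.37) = -0.00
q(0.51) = 0.05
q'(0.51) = -0.10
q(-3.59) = 11.65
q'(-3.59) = -12.07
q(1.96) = 0.00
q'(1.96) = -0.00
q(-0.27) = 0.20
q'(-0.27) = -0.32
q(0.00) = 0.12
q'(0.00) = -0.22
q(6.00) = 0.00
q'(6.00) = 0.00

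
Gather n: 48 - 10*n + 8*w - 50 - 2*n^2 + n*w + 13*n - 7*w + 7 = -2*n^2 + n*(w + 3) + w + 5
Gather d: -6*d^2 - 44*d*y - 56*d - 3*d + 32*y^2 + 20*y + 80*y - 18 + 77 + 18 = -6*d^2 + d*(-44*y - 59) + 32*y^2 + 100*y + 77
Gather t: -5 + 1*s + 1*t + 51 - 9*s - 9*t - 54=-8*s - 8*t - 8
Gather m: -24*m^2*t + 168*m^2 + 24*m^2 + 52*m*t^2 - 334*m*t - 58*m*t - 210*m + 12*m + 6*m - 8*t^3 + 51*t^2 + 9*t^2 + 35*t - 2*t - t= m^2*(192 - 24*t) + m*(52*t^2 - 392*t - 192) - 8*t^3 + 60*t^2 + 32*t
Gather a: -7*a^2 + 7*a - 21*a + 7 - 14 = -7*a^2 - 14*a - 7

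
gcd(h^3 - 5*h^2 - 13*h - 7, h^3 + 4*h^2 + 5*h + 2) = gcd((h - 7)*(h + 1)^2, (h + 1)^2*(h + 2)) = h^2 + 2*h + 1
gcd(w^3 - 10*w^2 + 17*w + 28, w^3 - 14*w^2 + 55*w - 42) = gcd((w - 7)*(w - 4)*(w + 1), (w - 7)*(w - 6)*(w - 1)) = w - 7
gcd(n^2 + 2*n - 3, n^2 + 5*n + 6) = n + 3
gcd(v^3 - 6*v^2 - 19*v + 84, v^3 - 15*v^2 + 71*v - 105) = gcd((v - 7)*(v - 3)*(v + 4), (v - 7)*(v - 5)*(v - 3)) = v^2 - 10*v + 21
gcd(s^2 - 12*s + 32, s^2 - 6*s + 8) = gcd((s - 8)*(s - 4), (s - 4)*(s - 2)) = s - 4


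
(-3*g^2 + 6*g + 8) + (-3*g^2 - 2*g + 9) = -6*g^2 + 4*g + 17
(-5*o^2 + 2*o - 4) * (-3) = 15*o^2 - 6*o + 12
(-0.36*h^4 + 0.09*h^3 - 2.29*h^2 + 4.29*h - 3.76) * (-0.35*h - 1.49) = 0.126*h^5 + 0.5049*h^4 + 0.6674*h^3 + 1.9106*h^2 - 5.0761*h + 5.6024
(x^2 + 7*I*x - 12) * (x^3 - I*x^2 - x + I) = x^5 + 6*I*x^4 - 6*x^3 + 6*I*x^2 + 5*x - 12*I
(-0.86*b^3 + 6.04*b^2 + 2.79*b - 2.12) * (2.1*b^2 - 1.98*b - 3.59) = -1.806*b^5 + 14.3868*b^4 - 3.0128*b^3 - 31.6598*b^2 - 5.8185*b + 7.6108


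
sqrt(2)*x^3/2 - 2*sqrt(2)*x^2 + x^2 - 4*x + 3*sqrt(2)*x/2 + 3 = (x - 3)*(x - 1)*(sqrt(2)*x/2 + 1)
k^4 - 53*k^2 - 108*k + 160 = (k - 8)*(k - 1)*(k + 4)*(k + 5)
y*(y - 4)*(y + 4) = y^3 - 16*y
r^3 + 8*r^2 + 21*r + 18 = (r + 2)*(r + 3)^2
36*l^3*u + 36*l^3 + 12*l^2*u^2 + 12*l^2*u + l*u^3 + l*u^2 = (6*l + u)^2*(l*u + l)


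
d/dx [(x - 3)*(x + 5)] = 2*x + 2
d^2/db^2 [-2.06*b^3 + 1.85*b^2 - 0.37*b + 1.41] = 3.7 - 12.36*b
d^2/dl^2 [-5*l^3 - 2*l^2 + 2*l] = -30*l - 4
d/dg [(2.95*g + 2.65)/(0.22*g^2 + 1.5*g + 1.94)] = (-0.649*g^2 - 1.166*g + 1.748)/(0.0484*g^4 + 0.66*g^3 + 3.1036*g^2 + 5.82*g + 3.7636)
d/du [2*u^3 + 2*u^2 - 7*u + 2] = 6*u^2 + 4*u - 7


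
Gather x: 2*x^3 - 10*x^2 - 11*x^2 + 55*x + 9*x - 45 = 2*x^3 - 21*x^2 + 64*x - 45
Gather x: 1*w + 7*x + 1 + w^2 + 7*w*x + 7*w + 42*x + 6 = w^2 + 8*w + x*(7*w + 49) + 7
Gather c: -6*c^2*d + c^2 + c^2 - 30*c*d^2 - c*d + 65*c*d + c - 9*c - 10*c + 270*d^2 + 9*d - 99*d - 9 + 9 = c^2*(2 - 6*d) + c*(-30*d^2 + 64*d - 18) + 270*d^2 - 90*d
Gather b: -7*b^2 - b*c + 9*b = -7*b^2 + b*(9 - c)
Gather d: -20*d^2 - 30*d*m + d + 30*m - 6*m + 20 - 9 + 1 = -20*d^2 + d*(1 - 30*m) + 24*m + 12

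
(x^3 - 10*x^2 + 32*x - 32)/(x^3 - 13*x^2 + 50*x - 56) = (x - 4)/(x - 7)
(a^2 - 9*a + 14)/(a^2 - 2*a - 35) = (a - 2)/(a + 5)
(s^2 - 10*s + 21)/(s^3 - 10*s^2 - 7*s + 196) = (s - 3)/(s^2 - 3*s - 28)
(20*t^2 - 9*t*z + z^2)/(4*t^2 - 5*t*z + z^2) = (-5*t + z)/(-t + z)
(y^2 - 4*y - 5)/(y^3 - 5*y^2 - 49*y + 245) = (y + 1)/(y^2 - 49)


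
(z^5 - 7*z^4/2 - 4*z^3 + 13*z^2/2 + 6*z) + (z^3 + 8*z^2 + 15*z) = z^5 - 7*z^4/2 - 3*z^3 + 29*z^2/2 + 21*z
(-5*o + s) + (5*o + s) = 2*s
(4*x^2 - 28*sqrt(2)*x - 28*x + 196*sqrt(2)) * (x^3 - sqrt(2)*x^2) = 4*x^5 - 32*sqrt(2)*x^4 - 28*x^4 + 56*x^3 + 224*sqrt(2)*x^3 - 392*x^2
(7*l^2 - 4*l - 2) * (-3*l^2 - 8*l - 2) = -21*l^4 - 44*l^3 + 24*l^2 + 24*l + 4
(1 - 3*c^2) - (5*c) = -3*c^2 - 5*c + 1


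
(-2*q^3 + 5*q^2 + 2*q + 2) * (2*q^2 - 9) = -4*q^5 + 10*q^4 + 22*q^3 - 41*q^2 - 18*q - 18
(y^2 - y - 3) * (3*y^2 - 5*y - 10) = 3*y^4 - 8*y^3 - 14*y^2 + 25*y + 30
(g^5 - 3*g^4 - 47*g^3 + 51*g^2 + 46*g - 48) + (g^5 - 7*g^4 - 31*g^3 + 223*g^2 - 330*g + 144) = 2*g^5 - 10*g^4 - 78*g^3 + 274*g^2 - 284*g + 96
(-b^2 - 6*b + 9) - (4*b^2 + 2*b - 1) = -5*b^2 - 8*b + 10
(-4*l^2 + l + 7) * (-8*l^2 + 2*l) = 32*l^4 - 16*l^3 - 54*l^2 + 14*l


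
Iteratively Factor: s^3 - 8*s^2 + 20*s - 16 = (s - 2)*(s^2 - 6*s + 8) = (s - 2)^2*(s - 4)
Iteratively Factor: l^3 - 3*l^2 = (l)*(l^2 - 3*l) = l*(l - 3)*(l)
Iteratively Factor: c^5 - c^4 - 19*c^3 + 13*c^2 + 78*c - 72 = (c - 4)*(c^4 + 3*c^3 - 7*c^2 - 15*c + 18) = (c - 4)*(c - 1)*(c^3 + 4*c^2 - 3*c - 18) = (c - 4)*(c - 2)*(c - 1)*(c^2 + 6*c + 9) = (c - 4)*(c - 2)*(c - 1)*(c + 3)*(c + 3)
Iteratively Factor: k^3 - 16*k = (k)*(k^2 - 16) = k*(k - 4)*(k + 4)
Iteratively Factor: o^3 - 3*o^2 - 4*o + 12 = (o + 2)*(o^2 - 5*o + 6) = (o - 3)*(o + 2)*(o - 2)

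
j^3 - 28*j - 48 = (j - 6)*(j + 2)*(j + 4)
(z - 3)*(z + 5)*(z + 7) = z^3 + 9*z^2 - z - 105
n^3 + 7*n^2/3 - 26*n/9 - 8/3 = (n - 4/3)*(n + 2/3)*(n + 3)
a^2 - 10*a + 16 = (a - 8)*(a - 2)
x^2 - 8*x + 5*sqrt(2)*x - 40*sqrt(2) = (x - 8)*(x + 5*sqrt(2))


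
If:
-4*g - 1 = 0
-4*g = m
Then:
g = -1/4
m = 1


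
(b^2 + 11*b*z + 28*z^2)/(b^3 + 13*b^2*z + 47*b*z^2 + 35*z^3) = (b + 4*z)/(b^2 + 6*b*z + 5*z^2)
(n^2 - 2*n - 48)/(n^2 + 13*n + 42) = (n - 8)/(n + 7)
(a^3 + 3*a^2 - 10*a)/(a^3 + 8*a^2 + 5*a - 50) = a/(a + 5)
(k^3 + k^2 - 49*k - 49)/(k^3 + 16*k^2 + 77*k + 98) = (k^2 - 6*k - 7)/(k^2 + 9*k + 14)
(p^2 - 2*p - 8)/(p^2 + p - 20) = (p + 2)/(p + 5)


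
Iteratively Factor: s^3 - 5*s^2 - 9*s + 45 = (s + 3)*(s^2 - 8*s + 15) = (s - 3)*(s + 3)*(s - 5)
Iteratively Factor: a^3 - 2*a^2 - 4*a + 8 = (a - 2)*(a^2 - 4) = (a - 2)*(a + 2)*(a - 2)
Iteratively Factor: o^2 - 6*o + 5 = (o - 5)*(o - 1)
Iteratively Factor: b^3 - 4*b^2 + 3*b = (b - 1)*(b^2 - 3*b) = (b - 3)*(b - 1)*(b)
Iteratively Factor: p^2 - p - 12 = (p - 4)*(p + 3)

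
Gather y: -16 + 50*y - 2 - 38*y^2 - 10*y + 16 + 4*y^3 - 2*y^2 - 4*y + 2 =4*y^3 - 40*y^2 + 36*y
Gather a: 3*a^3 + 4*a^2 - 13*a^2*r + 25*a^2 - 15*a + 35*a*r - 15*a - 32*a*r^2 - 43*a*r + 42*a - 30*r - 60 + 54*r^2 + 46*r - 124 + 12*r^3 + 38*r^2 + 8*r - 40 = 3*a^3 + a^2*(29 - 13*r) + a*(-32*r^2 - 8*r + 12) + 12*r^3 + 92*r^2 + 24*r - 224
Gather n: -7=-7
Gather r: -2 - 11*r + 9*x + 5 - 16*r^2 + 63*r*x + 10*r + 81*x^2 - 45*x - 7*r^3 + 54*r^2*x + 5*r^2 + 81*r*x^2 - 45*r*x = -7*r^3 + r^2*(54*x - 11) + r*(81*x^2 + 18*x - 1) + 81*x^2 - 36*x + 3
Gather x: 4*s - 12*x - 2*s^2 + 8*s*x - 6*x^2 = -2*s^2 + 4*s - 6*x^2 + x*(8*s - 12)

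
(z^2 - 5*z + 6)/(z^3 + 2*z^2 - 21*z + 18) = (z - 2)/(z^2 + 5*z - 6)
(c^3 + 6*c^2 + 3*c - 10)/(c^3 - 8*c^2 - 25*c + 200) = (c^2 + c - 2)/(c^2 - 13*c + 40)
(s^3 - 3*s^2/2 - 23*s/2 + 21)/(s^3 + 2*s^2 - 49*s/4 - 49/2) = 2*(s^2 - 5*s + 6)/(2*s^2 - 3*s - 14)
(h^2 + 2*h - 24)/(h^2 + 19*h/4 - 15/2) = 4*(h - 4)/(4*h - 5)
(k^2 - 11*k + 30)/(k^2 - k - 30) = (k - 5)/(k + 5)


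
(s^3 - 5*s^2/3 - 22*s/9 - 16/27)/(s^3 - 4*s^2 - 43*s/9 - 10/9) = (s - 8/3)/(s - 5)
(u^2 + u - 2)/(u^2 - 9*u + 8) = (u + 2)/(u - 8)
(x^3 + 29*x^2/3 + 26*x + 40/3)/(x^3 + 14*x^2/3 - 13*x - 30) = (3*x^3 + 29*x^2 + 78*x + 40)/(3*x^3 + 14*x^2 - 39*x - 90)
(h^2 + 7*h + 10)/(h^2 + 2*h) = (h + 5)/h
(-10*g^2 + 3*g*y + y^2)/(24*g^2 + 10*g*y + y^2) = (-10*g^2 + 3*g*y + y^2)/(24*g^2 + 10*g*y + y^2)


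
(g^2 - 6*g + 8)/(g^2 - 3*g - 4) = (g - 2)/(g + 1)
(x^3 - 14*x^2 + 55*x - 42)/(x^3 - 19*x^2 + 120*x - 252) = (x - 1)/(x - 6)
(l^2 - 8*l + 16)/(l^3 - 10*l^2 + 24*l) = (l - 4)/(l*(l - 6))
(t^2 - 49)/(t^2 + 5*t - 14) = (t - 7)/(t - 2)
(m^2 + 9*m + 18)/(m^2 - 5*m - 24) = (m + 6)/(m - 8)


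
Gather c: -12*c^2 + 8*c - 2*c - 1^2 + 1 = -12*c^2 + 6*c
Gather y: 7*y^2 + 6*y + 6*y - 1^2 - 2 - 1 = 7*y^2 + 12*y - 4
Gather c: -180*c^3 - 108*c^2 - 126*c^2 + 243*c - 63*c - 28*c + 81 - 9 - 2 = -180*c^3 - 234*c^2 + 152*c + 70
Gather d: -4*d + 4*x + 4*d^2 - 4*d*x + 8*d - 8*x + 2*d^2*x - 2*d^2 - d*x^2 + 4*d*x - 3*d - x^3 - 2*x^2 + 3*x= d^2*(2*x + 2) + d*(1 - x^2) - x^3 - 2*x^2 - x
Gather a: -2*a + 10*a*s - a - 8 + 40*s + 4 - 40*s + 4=a*(10*s - 3)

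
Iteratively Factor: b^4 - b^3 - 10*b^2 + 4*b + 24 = (b - 2)*(b^3 + b^2 - 8*b - 12) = (b - 3)*(b - 2)*(b^2 + 4*b + 4) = (b - 3)*(b - 2)*(b + 2)*(b + 2)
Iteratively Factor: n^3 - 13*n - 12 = (n - 4)*(n^2 + 4*n + 3) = (n - 4)*(n + 3)*(n + 1)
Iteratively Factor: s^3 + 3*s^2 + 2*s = (s + 2)*(s^2 + s) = s*(s + 2)*(s + 1)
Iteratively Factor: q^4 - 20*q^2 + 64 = (q - 4)*(q^3 + 4*q^2 - 4*q - 16) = (q - 4)*(q + 2)*(q^2 + 2*q - 8) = (q - 4)*(q - 2)*(q + 2)*(q + 4)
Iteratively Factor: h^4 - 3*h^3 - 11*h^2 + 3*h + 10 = (h - 5)*(h^3 + 2*h^2 - h - 2) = (h - 5)*(h - 1)*(h^2 + 3*h + 2) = (h - 5)*(h - 1)*(h + 1)*(h + 2)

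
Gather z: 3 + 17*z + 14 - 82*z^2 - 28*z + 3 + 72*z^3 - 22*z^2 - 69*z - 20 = 72*z^3 - 104*z^2 - 80*z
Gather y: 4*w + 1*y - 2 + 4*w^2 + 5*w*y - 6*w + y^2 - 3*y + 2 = 4*w^2 - 2*w + y^2 + y*(5*w - 2)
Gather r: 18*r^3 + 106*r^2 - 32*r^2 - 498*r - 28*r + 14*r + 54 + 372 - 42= 18*r^3 + 74*r^2 - 512*r + 384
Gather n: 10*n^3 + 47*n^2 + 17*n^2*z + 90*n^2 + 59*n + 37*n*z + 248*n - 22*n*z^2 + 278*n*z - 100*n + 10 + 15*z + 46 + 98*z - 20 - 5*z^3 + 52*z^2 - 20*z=10*n^3 + n^2*(17*z + 137) + n*(-22*z^2 + 315*z + 207) - 5*z^3 + 52*z^2 + 93*z + 36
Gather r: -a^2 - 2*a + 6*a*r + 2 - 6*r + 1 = -a^2 - 2*a + r*(6*a - 6) + 3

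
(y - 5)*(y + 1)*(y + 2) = y^3 - 2*y^2 - 13*y - 10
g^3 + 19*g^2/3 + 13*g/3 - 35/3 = (g - 1)*(g + 7/3)*(g + 5)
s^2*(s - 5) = s^3 - 5*s^2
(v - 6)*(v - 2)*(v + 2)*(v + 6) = v^4 - 40*v^2 + 144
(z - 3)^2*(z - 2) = z^3 - 8*z^2 + 21*z - 18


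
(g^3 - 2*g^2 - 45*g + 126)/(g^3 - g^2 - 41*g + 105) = (g - 6)/(g - 5)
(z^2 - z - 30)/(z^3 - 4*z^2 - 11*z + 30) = (z^2 - z - 30)/(z^3 - 4*z^2 - 11*z + 30)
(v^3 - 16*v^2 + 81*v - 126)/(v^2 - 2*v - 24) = (v^2 - 10*v + 21)/(v + 4)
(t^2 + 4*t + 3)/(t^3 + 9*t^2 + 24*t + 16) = (t + 3)/(t^2 + 8*t + 16)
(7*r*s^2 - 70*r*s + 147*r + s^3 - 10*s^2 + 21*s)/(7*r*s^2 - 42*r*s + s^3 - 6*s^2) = (s^2 - 10*s + 21)/(s*(s - 6))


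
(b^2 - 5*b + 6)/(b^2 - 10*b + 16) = (b - 3)/(b - 8)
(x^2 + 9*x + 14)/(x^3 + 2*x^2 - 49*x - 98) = 1/(x - 7)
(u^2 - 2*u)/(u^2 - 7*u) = (u - 2)/(u - 7)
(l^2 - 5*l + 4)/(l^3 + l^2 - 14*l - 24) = (l - 1)/(l^2 + 5*l + 6)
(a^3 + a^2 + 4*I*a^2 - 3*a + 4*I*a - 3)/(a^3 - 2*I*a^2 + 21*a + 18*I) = (a + 1)/(a - 6*I)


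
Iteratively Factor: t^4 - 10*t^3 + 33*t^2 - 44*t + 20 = (t - 2)*(t^3 - 8*t^2 + 17*t - 10) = (t - 2)*(t - 1)*(t^2 - 7*t + 10) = (t - 2)^2*(t - 1)*(t - 5)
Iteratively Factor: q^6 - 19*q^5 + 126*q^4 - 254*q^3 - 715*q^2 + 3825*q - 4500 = (q - 5)*(q^5 - 14*q^4 + 56*q^3 + 26*q^2 - 585*q + 900) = (q - 5)^2*(q^4 - 9*q^3 + 11*q^2 + 81*q - 180) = (q - 5)^2*(q - 4)*(q^3 - 5*q^2 - 9*q + 45) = (q - 5)^2*(q - 4)*(q + 3)*(q^2 - 8*q + 15) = (q - 5)^3*(q - 4)*(q + 3)*(q - 3)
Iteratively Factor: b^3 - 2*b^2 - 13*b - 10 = (b + 2)*(b^2 - 4*b - 5) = (b - 5)*(b + 2)*(b + 1)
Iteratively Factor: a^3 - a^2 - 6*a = (a + 2)*(a^2 - 3*a) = (a - 3)*(a + 2)*(a)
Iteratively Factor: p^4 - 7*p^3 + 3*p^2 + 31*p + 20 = (p + 1)*(p^3 - 8*p^2 + 11*p + 20) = (p + 1)^2*(p^2 - 9*p + 20) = (p - 4)*(p + 1)^2*(p - 5)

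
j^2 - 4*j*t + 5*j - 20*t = (j + 5)*(j - 4*t)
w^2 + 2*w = w*(w + 2)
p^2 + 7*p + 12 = (p + 3)*(p + 4)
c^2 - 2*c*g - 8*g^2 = (c - 4*g)*(c + 2*g)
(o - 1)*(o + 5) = o^2 + 4*o - 5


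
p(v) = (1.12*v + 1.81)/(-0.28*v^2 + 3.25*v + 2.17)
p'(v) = (0.56*v - 3.25)*(1.12*v + 1.81)/(-0.28*v^2 + 3.25*v + 2.17)^2 + 1.12/(-0.28*v^2 + 3.25*v + 2.17) = (0.3136*v^2 + 1.0136*v - 3.4521)/(0.0784*v^4 - 1.82*v^3 + 9.3473*v^2 + 14.105*v + 4.7089)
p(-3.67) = 0.17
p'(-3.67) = -0.02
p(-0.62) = 23.55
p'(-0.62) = -1764.91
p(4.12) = 0.59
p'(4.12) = 0.05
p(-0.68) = -6.19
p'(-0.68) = -139.14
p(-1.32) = -0.13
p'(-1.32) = -0.62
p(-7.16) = 0.18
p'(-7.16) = 0.00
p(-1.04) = -0.43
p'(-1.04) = -1.82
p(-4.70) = 0.18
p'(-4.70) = -0.00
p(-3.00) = 0.15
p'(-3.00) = -0.04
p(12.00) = 17.94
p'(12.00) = 74.56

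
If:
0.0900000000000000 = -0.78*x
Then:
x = -0.12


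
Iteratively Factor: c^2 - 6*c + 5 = (c - 5)*(c - 1)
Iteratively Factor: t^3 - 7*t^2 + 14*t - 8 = (t - 4)*(t^2 - 3*t + 2) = (t - 4)*(t - 2)*(t - 1)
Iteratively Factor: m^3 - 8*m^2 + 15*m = (m - 5)*(m^2 - 3*m) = (m - 5)*(m - 3)*(m)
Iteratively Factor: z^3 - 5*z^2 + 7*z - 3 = (z - 3)*(z^2 - 2*z + 1) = (z - 3)*(z - 1)*(z - 1)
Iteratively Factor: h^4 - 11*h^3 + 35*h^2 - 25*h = (h - 5)*(h^3 - 6*h^2 + 5*h) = (h - 5)*(h - 1)*(h^2 - 5*h) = (h - 5)^2*(h - 1)*(h)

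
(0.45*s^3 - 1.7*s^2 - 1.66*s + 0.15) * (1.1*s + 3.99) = 0.495*s^4 - 0.0745*s^3 - 8.609*s^2 - 6.4584*s + 0.5985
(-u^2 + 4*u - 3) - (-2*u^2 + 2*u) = u^2 + 2*u - 3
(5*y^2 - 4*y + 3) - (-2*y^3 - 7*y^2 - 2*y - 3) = 2*y^3 + 12*y^2 - 2*y + 6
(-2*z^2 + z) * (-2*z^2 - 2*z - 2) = 4*z^4 + 2*z^3 + 2*z^2 - 2*z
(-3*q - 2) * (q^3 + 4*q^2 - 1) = -3*q^4 - 14*q^3 - 8*q^2 + 3*q + 2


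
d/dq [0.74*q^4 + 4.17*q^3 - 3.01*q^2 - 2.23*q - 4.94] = 2.96*q^3 + 12.51*q^2 - 6.02*q - 2.23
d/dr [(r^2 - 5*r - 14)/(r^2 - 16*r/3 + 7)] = 3*(-r^2 + 126*r - 329)/(9*r^4 - 96*r^3 + 382*r^2 - 672*r + 441)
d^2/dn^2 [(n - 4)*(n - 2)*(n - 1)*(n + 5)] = 12*n^2 - 12*n - 42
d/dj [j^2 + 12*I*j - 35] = 2*j + 12*I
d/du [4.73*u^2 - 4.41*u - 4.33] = 9.46*u - 4.41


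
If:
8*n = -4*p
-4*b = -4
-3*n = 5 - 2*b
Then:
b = 1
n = -1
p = 2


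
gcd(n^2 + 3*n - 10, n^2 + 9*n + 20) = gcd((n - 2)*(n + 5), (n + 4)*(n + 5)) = n + 5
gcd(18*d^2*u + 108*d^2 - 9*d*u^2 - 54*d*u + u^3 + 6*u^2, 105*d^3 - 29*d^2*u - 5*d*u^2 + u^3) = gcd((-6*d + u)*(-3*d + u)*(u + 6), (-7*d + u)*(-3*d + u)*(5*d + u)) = -3*d + u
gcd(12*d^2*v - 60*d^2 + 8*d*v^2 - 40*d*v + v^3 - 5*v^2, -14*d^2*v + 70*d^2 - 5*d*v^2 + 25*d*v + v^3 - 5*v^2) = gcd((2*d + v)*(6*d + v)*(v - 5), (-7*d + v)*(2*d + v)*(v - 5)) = 2*d*v - 10*d + v^2 - 5*v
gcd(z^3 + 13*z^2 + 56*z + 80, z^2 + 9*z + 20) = z^2 + 9*z + 20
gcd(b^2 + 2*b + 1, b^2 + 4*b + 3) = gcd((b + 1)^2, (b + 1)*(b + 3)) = b + 1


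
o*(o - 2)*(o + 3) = o^3 + o^2 - 6*o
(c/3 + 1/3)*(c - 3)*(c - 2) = c^3/3 - 4*c^2/3 + c/3 + 2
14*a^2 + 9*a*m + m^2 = (2*a + m)*(7*a + m)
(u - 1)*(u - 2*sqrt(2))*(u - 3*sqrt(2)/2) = u^3 - 7*sqrt(2)*u^2/2 - u^2 + 7*sqrt(2)*u/2 + 6*u - 6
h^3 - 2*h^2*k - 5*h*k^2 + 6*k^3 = (h - 3*k)*(h - k)*(h + 2*k)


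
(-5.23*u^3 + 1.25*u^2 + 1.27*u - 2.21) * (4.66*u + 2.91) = -24.3718*u^4 - 9.3943*u^3 + 9.5557*u^2 - 6.6029*u - 6.4311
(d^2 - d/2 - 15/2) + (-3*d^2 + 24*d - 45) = -2*d^2 + 47*d/2 - 105/2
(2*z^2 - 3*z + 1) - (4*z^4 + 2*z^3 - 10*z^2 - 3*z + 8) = -4*z^4 - 2*z^3 + 12*z^2 - 7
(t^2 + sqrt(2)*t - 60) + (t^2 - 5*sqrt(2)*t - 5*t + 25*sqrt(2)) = 2*t^2 - 4*sqrt(2)*t - 5*t - 60 + 25*sqrt(2)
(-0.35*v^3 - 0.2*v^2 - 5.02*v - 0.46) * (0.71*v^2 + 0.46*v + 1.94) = -0.2485*v^5 - 0.303*v^4 - 4.3352*v^3 - 3.0238*v^2 - 9.9504*v - 0.8924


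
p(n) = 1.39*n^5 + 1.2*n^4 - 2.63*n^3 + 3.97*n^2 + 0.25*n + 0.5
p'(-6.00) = 7638.97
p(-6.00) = -8543.44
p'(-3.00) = 338.77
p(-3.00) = -134.08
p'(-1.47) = -11.27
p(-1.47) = 13.13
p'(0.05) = 0.63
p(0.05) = 0.52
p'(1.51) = 46.91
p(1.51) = 18.03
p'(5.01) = 4824.20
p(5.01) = 4914.05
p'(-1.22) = -14.50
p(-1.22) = 9.78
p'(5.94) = 9427.31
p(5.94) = 11363.68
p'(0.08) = 0.84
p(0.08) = 0.54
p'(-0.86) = -11.67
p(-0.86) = 4.90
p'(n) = 6.95*n^4 + 4.8*n^3 - 7.89*n^2 + 7.94*n + 0.25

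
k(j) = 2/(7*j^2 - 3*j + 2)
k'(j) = 2*(3 - 14*j)/(7*j^2 - 3*j + 2)^2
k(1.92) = 0.09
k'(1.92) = -0.10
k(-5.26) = 0.01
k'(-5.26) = 0.00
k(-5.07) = 0.01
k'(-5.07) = 0.00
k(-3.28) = 0.02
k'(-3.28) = 0.01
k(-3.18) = 0.02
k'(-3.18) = 0.01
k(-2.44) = 0.04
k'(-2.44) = 0.03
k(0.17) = 1.18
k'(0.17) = 0.43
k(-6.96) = 0.01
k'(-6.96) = 0.00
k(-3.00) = 0.03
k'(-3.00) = 0.02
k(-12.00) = 0.00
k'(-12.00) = 0.00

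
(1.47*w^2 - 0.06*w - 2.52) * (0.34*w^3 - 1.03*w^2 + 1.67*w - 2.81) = 0.4998*w^5 - 1.5345*w^4 + 1.6599*w^3 - 1.6353*w^2 - 4.0398*w + 7.0812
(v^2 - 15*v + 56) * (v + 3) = v^3 - 12*v^2 + 11*v + 168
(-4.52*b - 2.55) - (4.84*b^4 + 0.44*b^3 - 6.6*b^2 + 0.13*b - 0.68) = -4.84*b^4 - 0.44*b^3 + 6.6*b^2 - 4.65*b - 1.87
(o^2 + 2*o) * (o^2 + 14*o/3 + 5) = o^4 + 20*o^3/3 + 43*o^2/3 + 10*o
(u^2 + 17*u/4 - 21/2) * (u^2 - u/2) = u^4 + 15*u^3/4 - 101*u^2/8 + 21*u/4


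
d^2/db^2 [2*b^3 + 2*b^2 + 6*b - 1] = 12*b + 4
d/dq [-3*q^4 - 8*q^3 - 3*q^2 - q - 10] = -12*q^3 - 24*q^2 - 6*q - 1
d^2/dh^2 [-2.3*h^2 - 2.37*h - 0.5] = -4.60000000000000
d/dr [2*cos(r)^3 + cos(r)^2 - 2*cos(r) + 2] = 2*(-3*cos(r)^2 - cos(r) + 1)*sin(r)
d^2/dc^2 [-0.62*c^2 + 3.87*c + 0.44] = -1.24000000000000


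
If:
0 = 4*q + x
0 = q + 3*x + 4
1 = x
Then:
No Solution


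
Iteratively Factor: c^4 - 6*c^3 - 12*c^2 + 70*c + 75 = (c - 5)*(c^3 - c^2 - 17*c - 15) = (c - 5)*(c + 3)*(c^2 - 4*c - 5) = (c - 5)^2*(c + 3)*(c + 1)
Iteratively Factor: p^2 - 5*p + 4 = (p - 4)*(p - 1)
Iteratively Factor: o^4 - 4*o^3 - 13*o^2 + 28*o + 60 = (o - 5)*(o^3 + o^2 - 8*o - 12) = (o - 5)*(o - 3)*(o^2 + 4*o + 4) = (o - 5)*(o - 3)*(o + 2)*(o + 2)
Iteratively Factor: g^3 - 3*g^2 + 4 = (g + 1)*(g^2 - 4*g + 4) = (g - 2)*(g + 1)*(g - 2)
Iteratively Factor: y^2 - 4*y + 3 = (y - 3)*(y - 1)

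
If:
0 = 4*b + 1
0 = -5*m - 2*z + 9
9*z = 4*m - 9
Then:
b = -1/4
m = 99/53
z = -9/53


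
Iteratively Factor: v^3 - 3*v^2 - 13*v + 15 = (v - 5)*(v^2 + 2*v - 3) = (v - 5)*(v - 1)*(v + 3)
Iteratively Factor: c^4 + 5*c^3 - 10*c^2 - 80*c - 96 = (c + 3)*(c^3 + 2*c^2 - 16*c - 32) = (c + 3)*(c + 4)*(c^2 - 2*c - 8) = (c - 4)*(c + 3)*(c + 4)*(c + 2)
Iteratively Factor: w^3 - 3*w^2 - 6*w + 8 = (w + 2)*(w^2 - 5*w + 4) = (w - 1)*(w + 2)*(w - 4)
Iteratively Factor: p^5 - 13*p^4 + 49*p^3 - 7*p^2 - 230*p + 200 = (p - 1)*(p^4 - 12*p^3 + 37*p^2 + 30*p - 200) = (p - 5)*(p - 1)*(p^3 - 7*p^2 + 2*p + 40) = (p - 5)*(p - 4)*(p - 1)*(p^2 - 3*p - 10) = (p - 5)*(p - 4)*(p - 1)*(p + 2)*(p - 5)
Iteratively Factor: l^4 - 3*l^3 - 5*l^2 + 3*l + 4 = (l - 1)*(l^3 - 2*l^2 - 7*l - 4) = (l - 1)*(l + 1)*(l^2 - 3*l - 4) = (l - 4)*(l - 1)*(l + 1)*(l + 1)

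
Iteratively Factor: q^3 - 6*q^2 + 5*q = (q - 5)*(q^2 - q) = (q - 5)*(q - 1)*(q)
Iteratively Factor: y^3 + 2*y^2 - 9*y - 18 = (y - 3)*(y^2 + 5*y + 6) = (y - 3)*(y + 2)*(y + 3)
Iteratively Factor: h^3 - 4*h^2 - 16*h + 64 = (h + 4)*(h^2 - 8*h + 16) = (h - 4)*(h + 4)*(h - 4)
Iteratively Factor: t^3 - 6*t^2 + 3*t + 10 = (t - 5)*(t^2 - t - 2) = (t - 5)*(t - 2)*(t + 1)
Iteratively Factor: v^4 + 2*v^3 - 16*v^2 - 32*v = (v - 4)*(v^3 + 6*v^2 + 8*v) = (v - 4)*(v + 2)*(v^2 + 4*v) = v*(v - 4)*(v + 2)*(v + 4)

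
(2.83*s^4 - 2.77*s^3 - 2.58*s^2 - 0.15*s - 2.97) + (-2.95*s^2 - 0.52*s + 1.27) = 2.83*s^4 - 2.77*s^3 - 5.53*s^2 - 0.67*s - 1.7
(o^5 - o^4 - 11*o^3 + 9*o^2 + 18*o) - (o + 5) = o^5 - o^4 - 11*o^3 + 9*o^2 + 17*o - 5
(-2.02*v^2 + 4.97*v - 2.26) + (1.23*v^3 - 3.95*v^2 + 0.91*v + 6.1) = 1.23*v^3 - 5.97*v^2 + 5.88*v + 3.84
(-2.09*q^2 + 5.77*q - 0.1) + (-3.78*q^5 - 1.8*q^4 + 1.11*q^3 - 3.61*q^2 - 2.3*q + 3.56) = -3.78*q^5 - 1.8*q^4 + 1.11*q^3 - 5.7*q^2 + 3.47*q + 3.46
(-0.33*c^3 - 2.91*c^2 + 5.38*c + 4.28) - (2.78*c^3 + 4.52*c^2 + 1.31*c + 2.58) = -3.11*c^3 - 7.43*c^2 + 4.07*c + 1.7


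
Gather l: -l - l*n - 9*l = l*(-n - 10)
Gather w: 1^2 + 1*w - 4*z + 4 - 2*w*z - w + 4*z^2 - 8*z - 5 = -2*w*z + 4*z^2 - 12*z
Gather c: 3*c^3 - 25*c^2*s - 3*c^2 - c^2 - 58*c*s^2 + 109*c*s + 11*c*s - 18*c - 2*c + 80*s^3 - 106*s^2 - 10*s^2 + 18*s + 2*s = 3*c^3 + c^2*(-25*s - 4) + c*(-58*s^2 + 120*s - 20) + 80*s^3 - 116*s^2 + 20*s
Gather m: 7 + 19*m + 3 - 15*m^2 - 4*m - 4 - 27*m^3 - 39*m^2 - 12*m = -27*m^3 - 54*m^2 + 3*m + 6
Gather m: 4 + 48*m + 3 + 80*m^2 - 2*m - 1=80*m^2 + 46*m + 6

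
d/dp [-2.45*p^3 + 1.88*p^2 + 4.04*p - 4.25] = -7.35*p^2 + 3.76*p + 4.04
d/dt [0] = 0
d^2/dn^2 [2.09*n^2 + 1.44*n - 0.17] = 4.18000000000000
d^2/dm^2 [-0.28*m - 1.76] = 0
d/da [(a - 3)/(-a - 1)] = -4/(a + 1)^2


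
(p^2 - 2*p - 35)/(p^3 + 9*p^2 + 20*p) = (p - 7)/(p*(p + 4))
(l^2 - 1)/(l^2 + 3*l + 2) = (l - 1)/(l + 2)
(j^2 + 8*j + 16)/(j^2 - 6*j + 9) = (j^2 + 8*j + 16)/(j^2 - 6*j + 9)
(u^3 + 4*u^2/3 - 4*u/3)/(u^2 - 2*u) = (3*u^2 + 4*u - 4)/(3*(u - 2))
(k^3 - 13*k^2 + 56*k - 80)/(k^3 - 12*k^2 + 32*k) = (k^2 - 9*k + 20)/(k*(k - 8))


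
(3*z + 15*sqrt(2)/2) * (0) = 0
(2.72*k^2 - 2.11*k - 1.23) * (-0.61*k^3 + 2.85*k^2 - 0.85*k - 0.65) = -1.6592*k^5 + 9.0391*k^4 - 7.5752*k^3 - 3.48*k^2 + 2.417*k + 0.7995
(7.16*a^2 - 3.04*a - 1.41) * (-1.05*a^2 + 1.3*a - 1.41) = -7.518*a^4 + 12.5*a^3 - 12.5671*a^2 + 2.4534*a + 1.9881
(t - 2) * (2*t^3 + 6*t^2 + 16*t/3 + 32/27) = 2*t^4 + 2*t^3 - 20*t^2/3 - 256*t/27 - 64/27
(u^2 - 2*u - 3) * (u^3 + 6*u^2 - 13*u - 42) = u^5 + 4*u^4 - 28*u^3 - 34*u^2 + 123*u + 126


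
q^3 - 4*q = q*(q - 2)*(q + 2)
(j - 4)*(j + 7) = j^2 + 3*j - 28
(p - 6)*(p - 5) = p^2 - 11*p + 30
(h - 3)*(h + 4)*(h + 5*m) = h^3 + 5*h^2*m + h^2 + 5*h*m - 12*h - 60*m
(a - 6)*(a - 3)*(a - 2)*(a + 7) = a^4 - 4*a^3 - 41*a^2 + 216*a - 252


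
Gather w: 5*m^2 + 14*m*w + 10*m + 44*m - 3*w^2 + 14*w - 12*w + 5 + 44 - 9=5*m^2 + 54*m - 3*w^2 + w*(14*m + 2) + 40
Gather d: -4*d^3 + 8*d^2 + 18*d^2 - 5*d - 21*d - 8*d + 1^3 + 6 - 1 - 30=-4*d^3 + 26*d^2 - 34*d - 24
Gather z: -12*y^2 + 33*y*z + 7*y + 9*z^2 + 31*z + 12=-12*y^2 + 7*y + 9*z^2 + z*(33*y + 31) + 12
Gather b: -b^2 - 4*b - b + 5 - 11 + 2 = -b^2 - 5*b - 4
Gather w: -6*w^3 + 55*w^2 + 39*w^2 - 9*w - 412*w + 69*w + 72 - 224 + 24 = -6*w^3 + 94*w^2 - 352*w - 128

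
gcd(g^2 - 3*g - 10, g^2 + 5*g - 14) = 1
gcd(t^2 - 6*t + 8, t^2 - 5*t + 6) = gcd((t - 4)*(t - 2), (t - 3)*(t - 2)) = t - 2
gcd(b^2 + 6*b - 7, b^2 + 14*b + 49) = b + 7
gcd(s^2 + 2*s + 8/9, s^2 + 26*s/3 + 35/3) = 1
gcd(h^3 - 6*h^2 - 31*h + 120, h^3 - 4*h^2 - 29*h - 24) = h - 8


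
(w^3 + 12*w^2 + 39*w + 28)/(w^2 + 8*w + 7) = w + 4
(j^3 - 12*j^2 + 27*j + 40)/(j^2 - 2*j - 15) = (j^2 - 7*j - 8)/(j + 3)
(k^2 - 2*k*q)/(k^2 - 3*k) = (k - 2*q)/(k - 3)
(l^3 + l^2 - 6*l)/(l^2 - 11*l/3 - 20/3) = 3*l*(-l^2 - l + 6)/(-3*l^2 + 11*l + 20)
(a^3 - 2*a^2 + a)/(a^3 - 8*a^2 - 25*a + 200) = a*(a^2 - 2*a + 1)/(a^3 - 8*a^2 - 25*a + 200)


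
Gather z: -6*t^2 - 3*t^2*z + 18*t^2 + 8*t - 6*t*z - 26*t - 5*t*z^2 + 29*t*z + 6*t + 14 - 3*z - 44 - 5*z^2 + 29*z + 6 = 12*t^2 - 12*t + z^2*(-5*t - 5) + z*(-3*t^2 + 23*t + 26) - 24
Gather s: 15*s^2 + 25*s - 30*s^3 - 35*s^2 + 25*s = -30*s^3 - 20*s^2 + 50*s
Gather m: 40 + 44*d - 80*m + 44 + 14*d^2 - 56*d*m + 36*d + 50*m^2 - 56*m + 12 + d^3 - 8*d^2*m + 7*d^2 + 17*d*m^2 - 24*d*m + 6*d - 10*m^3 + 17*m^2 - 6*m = d^3 + 21*d^2 + 86*d - 10*m^3 + m^2*(17*d + 67) + m*(-8*d^2 - 80*d - 142) + 96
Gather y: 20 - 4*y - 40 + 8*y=4*y - 20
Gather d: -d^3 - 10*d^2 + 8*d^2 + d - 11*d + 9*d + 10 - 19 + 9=-d^3 - 2*d^2 - d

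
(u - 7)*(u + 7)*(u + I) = u^3 + I*u^2 - 49*u - 49*I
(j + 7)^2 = j^2 + 14*j + 49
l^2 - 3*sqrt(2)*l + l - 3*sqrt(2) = (l + 1)*(l - 3*sqrt(2))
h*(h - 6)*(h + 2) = h^3 - 4*h^2 - 12*h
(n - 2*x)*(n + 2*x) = n^2 - 4*x^2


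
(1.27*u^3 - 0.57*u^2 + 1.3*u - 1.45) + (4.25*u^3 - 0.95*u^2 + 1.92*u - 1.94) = 5.52*u^3 - 1.52*u^2 + 3.22*u - 3.39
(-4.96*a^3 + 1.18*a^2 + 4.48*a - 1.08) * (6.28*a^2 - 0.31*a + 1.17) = -31.1488*a^5 + 8.948*a^4 + 21.9654*a^3 - 6.7906*a^2 + 5.5764*a - 1.2636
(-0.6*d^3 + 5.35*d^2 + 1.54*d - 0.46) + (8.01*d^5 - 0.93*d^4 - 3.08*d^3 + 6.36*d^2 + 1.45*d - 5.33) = 8.01*d^5 - 0.93*d^4 - 3.68*d^3 + 11.71*d^2 + 2.99*d - 5.79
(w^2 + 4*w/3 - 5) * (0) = 0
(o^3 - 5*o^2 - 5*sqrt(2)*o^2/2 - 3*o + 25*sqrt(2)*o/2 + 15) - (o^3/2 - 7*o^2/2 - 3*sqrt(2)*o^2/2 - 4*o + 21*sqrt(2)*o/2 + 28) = o^3/2 - 3*o^2/2 - sqrt(2)*o^2 + o + 2*sqrt(2)*o - 13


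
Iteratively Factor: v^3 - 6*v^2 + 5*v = (v - 5)*(v^2 - v) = v*(v - 5)*(v - 1)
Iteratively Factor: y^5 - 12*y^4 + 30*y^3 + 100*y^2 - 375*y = (y - 5)*(y^4 - 7*y^3 - 5*y^2 + 75*y) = (y - 5)^2*(y^3 - 2*y^2 - 15*y) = (y - 5)^3*(y^2 + 3*y) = (y - 5)^3*(y + 3)*(y)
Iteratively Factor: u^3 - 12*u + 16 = (u + 4)*(u^2 - 4*u + 4) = (u - 2)*(u + 4)*(u - 2)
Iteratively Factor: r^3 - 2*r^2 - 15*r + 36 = (r - 3)*(r^2 + r - 12) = (r - 3)*(r + 4)*(r - 3)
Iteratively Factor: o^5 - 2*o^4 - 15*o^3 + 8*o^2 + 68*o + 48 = (o - 4)*(o^4 + 2*o^3 - 7*o^2 - 20*o - 12) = (o - 4)*(o + 1)*(o^3 + o^2 - 8*o - 12) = (o - 4)*(o + 1)*(o + 2)*(o^2 - o - 6) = (o - 4)*(o - 3)*(o + 1)*(o + 2)*(o + 2)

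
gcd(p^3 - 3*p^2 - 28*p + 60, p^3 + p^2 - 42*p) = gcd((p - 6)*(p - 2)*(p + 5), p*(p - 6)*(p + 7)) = p - 6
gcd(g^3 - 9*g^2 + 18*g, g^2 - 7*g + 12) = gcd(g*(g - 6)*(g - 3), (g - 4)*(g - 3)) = g - 3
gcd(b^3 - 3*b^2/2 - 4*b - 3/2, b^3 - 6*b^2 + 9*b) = b - 3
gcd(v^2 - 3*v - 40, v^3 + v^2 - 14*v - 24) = 1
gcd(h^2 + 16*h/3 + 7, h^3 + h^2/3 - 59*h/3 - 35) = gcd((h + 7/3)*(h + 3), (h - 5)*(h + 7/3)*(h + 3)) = h^2 + 16*h/3 + 7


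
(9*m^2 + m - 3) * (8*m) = 72*m^3 + 8*m^2 - 24*m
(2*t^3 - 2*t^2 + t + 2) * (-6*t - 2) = -12*t^4 + 8*t^3 - 2*t^2 - 14*t - 4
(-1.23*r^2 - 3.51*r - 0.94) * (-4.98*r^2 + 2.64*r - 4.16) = 6.1254*r^4 + 14.2326*r^3 + 0.531600000000002*r^2 + 12.12*r + 3.9104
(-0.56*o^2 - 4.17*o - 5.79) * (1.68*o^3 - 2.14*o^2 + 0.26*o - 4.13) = -0.9408*o^5 - 5.8072*o^4 - 0.949*o^3 + 13.6192*o^2 + 15.7167*o + 23.9127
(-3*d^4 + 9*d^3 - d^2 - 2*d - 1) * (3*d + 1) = -9*d^5 + 24*d^4 + 6*d^3 - 7*d^2 - 5*d - 1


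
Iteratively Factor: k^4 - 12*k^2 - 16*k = (k)*(k^3 - 12*k - 16) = k*(k + 2)*(k^2 - 2*k - 8) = k*(k - 4)*(k + 2)*(k + 2)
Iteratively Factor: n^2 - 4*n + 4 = (n - 2)*(n - 2)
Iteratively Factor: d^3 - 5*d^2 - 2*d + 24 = (d - 4)*(d^2 - d - 6) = (d - 4)*(d - 3)*(d + 2)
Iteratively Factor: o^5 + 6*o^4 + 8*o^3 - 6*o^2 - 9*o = (o - 1)*(o^4 + 7*o^3 + 15*o^2 + 9*o) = o*(o - 1)*(o^3 + 7*o^2 + 15*o + 9) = o*(o - 1)*(o + 3)*(o^2 + 4*o + 3) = o*(o - 1)*(o + 3)^2*(o + 1)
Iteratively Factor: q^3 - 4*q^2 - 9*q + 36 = (q + 3)*(q^2 - 7*q + 12) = (q - 3)*(q + 3)*(q - 4)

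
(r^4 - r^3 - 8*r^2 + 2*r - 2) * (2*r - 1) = 2*r^5 - 3*r^4 - 15*r^3 + 12*r^2 - 6*r + 2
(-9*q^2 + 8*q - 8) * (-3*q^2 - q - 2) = 27*q^4 - 15*q^3 + 34*q^2 - 8*q + 16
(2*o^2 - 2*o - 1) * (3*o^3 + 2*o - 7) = 6*o^5 - 6*o^4 + o^3 - 18*o^2 + 12*o + 7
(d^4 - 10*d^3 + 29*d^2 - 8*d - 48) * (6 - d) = -d^5 + 16*d^4 - 89*d^3 + 182*d^2 - 288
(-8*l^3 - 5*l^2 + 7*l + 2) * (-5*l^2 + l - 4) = 40*l^5 + 17*l^4 - 8*l^3 + 17*l^2 - 26*l - 8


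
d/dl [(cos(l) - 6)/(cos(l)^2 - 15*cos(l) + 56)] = (cos(l)^2 - 12*cos(l) + 34)*sin(l)/(cos(l)^2 - 15*cos(l) + 56)^2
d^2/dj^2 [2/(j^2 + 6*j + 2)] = 4*(-j^2 - 6*j + 4*(j + 3)^2 - 2)/(j^2 + 6*j + 2)^3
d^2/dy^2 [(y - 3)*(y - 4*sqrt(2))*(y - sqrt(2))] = 6*y - 10*sqrt(2) - 6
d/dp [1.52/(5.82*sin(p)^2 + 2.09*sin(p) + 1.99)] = -(17.6928*sin(p) + 3.1768)*cos(p)/(5.82*sin(p)^2 + 2.09*sin(p) + 1.99)^2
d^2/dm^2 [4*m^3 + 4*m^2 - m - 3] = 24*m + 8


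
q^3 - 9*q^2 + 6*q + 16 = (q - 8)*(q - 2)*(q + 1)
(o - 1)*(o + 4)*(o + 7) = o^3 + 10*o^2 + 17*o - 28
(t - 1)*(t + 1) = t^2 - 1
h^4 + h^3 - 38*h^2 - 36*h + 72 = (h - 6)*(h - 1)*(h + 2)*(h + 6)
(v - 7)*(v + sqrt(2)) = v^2 - 7*v + sqrt(2)*v - 7*sqrt(2)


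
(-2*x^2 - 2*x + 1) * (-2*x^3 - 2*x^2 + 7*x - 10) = 4*x^5 + 8*x^4 - 12*x^3 + 4*x^2 + 27*x - 10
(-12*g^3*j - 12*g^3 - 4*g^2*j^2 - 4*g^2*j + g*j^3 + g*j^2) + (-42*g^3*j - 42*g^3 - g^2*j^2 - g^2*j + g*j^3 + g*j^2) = -54*g^3*j - 54*g^3 - 5*g^2*j^2 - 5*g^2*j + 2*g*j^3 + 2*g*j^2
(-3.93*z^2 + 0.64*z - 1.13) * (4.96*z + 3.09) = -19.4928*z^3 - 8.9693*z^2 - 3.6272*z - 3.4917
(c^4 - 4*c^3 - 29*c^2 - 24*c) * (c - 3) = c^5 - 7*c^4 - 17*c^3 + 63*c^2 + 72*c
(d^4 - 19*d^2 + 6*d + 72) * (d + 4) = d^5 + 4*d^4 - 19*d^3 - 70*d^2 + 96*d + 288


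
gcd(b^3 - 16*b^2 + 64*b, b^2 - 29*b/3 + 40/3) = b - 8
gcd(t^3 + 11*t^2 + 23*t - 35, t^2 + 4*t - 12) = 1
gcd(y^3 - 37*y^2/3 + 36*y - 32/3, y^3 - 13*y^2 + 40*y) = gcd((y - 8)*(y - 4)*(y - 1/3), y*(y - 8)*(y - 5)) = y - 8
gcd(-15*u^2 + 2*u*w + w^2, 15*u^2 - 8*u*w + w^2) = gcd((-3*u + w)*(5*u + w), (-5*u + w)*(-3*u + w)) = 3*u - w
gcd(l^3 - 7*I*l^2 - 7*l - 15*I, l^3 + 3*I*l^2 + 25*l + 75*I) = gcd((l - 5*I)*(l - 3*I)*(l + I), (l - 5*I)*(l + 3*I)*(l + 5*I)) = l - 5*I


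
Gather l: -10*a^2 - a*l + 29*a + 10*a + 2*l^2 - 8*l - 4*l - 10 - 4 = -10*a^2 + 39*a + 2*l^2 + l*(-a - 12) - 14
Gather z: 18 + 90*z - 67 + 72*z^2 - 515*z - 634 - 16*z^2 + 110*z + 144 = 56*z^2 - 315*z - 539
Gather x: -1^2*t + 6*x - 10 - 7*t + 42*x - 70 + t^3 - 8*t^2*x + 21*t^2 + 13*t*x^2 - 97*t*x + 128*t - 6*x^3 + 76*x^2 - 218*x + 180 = t^3 + 21*t^2 + 120*t - 6*x^3 + x^2*(13*t + 76) + x*(-8*t^2 - 97*t - 170) + 100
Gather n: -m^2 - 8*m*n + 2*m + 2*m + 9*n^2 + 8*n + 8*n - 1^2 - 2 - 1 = -m^2 + 4*m + 9*n^2 + n*(16 - 8*m) - 4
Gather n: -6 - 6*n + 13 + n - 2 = 5 - 5*n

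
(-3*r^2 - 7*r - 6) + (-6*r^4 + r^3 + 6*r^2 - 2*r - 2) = -6*r^4 + r^3 + 3*r^2 - 9*r - 8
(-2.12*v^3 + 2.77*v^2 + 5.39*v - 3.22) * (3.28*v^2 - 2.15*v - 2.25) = -6.9536*v^5 + 13.6436*v^4 + 16.4937*v^3 - 28.3826*v^2 - 5.2045*v + 7.245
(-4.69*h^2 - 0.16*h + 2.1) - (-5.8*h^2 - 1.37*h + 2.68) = 1.11*h^2 + 1.21*h - 0.58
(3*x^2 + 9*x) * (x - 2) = 3*x^3 + 3*x^2 - 18*x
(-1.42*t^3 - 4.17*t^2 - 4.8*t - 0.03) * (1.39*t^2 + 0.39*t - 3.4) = -1.9738*t^5 - 6.3501*t^4 - 3.4703*t^3 + 12.2643*t^2 + 16.3083*t + 0.102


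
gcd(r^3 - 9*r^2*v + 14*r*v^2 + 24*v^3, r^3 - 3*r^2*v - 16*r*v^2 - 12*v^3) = r^2 - 5*r*v - 6*v^2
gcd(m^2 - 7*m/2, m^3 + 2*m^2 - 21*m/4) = m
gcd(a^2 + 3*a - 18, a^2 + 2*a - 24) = a + 6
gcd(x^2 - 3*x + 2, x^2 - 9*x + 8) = x - 1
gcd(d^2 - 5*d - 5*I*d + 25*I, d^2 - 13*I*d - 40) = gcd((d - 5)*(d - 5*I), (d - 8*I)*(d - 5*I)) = d - 5*I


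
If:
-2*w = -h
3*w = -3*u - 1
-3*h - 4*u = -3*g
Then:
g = 2*w/3 - 4/9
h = 2*w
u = -w - 1/3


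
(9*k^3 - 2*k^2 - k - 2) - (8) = 9*k^3 - 2*k^2 - k - 10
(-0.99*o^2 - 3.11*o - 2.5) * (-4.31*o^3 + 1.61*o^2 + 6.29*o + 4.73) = 4.2669*o^5 + 11.8102*o^4 - 0.459200000000002*o^3 - 28.2696*o^2 - 30.4353*o - 11.825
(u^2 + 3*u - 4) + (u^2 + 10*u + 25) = 2*u^2 + 13*u + 21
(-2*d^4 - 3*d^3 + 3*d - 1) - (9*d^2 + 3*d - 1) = -2*d^4 - 3*d^3 - 9*d^2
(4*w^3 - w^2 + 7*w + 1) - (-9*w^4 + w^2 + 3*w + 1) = 9*w^4 + 4*w^3 - 2*w^2 + 4*w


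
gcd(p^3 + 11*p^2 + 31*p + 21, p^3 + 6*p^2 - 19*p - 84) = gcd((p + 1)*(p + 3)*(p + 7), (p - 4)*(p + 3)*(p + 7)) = p^2 + 10*p + 21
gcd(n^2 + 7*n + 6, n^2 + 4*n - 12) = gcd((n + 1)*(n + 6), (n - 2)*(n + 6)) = n + 6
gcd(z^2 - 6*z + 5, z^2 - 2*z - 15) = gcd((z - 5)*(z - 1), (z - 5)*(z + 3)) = z - 5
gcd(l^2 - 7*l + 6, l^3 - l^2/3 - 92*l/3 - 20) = l - 6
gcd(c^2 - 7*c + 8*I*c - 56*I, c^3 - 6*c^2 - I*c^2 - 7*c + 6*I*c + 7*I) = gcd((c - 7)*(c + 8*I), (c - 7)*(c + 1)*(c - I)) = c - 7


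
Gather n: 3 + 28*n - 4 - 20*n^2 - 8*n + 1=-20*n^2 + 20*n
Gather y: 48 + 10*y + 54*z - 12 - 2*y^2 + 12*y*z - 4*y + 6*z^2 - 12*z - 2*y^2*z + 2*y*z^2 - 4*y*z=y^2*(-2*z - 2) + y*(2*z^2 + 8*z + 6) + 6*z^2 + 42*z + 36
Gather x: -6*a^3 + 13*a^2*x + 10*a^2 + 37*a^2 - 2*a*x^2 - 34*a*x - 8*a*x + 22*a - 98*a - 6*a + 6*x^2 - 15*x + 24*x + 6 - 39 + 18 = -6*a^3 + 47*a^2 - 82*a + x^2*(6 - 2*a) + x*(13*a^2 - 42*a + 9) - 15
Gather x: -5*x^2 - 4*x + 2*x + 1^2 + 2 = -5*x^2 - 2*x + 3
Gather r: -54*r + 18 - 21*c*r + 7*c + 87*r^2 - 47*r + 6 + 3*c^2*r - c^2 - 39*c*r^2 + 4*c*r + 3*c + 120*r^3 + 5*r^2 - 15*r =-c^2 + 10*c + 120*r^3 + r^2*(92 - 39*c) + r*(3*c^2 - 17*c - 116) + 24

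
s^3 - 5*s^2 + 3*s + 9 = (s - 3)^2*(s + 1)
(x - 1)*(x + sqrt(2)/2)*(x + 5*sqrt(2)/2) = x^3 - x^2 + 3*sqrt(2)*x^2 - 3*sqrt(2)*x + 5*x/2 - 5/2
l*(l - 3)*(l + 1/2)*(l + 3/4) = l^4 - 7*l^3/4 - 27*l^2/8 - 9*l/8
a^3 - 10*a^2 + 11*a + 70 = (a - 7)*(a - 5)*(a + 2)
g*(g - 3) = g^2 - 3*g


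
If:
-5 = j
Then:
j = -5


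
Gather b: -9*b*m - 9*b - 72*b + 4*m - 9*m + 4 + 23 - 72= b*(-9*m - 81) - 5*m - 45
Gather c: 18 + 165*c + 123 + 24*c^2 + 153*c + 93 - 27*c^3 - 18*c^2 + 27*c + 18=-27*c^3 + 6*c^2 + 345*c + 252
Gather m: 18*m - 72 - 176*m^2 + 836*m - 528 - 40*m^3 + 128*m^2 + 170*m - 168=-40*m^3 - 48*m^2 + 1024*m - 768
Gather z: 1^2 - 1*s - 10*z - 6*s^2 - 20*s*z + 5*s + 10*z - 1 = -6*s^2 - 20*s*z + 4*s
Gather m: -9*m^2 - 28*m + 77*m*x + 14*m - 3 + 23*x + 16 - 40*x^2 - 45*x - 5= -9*m^2 + m*(77*x - 14) - 40*x^2 - 22*x + 8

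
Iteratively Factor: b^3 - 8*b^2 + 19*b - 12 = (b - 1)*(b^2 - 7*b + 12) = (b - 3)*(b - 1)*(b - 4)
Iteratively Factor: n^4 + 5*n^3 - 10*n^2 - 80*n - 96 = (n + 3)*(n^3 + 2*n^2 - 16*n - 32) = (n + 3)*(n + 4)*(n^2 - 2*n - 8) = (n - 4)*(n + 3)*(n + 4)*(n + 2)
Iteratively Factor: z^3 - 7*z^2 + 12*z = (z - 3)*(z^2 - 4*z) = z*(z - 3)*(z - 4)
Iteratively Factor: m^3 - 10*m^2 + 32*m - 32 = (m - 2)*(m^2 - 8*m + 16) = (m - 4)*(m - 2)*(m - 4)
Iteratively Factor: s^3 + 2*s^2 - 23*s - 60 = (s + 4)*(s^2 - 2*s - 15) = (s - 5)*(s + 4)*(s + 3)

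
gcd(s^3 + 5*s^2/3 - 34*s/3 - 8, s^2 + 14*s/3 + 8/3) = s^2 + 14*s/3 + 8/3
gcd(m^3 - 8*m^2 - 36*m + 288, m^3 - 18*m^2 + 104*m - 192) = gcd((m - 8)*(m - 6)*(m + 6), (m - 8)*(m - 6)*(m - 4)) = m^2 - 14*m + 48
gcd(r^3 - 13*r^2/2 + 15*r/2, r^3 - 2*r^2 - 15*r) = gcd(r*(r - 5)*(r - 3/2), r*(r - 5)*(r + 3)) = r^2 - 5*r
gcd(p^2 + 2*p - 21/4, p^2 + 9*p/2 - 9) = p - 3/2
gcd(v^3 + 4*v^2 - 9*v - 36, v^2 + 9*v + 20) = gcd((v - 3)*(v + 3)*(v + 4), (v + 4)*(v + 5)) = v + 4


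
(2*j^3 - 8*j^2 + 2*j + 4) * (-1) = -2*j^3 + 8*j^2 - 2*j - 4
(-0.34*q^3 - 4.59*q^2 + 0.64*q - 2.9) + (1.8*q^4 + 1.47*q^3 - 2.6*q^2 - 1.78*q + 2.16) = 1.8*q^4 + 1.13*q^3 - 7.19*q^2 - 1.14*q - 0.74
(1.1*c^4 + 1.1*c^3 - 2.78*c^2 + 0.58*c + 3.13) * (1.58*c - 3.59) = 1.738*c^5 - 2.211*c^4 - 8.3414*c^3 + 10.8966*c^2 + 2.8632*c - 11.2367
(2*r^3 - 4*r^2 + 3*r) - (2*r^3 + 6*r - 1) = -4*r^2 - 3*r + 1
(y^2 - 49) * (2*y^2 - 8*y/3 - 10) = 2*y^4 - 8*y^3/3 - 108*y^2 + 392*y/3 + 490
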